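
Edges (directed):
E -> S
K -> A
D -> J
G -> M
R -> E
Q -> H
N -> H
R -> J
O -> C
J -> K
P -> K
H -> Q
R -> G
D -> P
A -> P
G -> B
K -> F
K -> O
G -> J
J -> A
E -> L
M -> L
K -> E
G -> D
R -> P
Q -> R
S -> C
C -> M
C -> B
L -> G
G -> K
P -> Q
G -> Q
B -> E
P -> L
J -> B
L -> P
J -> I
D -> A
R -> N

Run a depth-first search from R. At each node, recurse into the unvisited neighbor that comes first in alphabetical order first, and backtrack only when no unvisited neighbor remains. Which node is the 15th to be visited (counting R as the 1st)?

Visit R
R → E
E → L
L → G
G → B
G → D
D → A
A → P
P → K
K → F
K → O
O → C
C → M
P → Q
Q → H
D → J
J → I
E → S
R → N

Visit order: R, E, L, G, B, D, A, P, K, F, O, C, M, Q, H, J, I, S, N

H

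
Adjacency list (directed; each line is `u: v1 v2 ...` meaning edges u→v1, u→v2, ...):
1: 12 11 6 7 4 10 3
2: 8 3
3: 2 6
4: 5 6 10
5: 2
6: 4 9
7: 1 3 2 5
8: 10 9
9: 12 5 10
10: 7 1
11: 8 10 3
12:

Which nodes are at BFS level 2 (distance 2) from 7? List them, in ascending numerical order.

Level 0: 7
Level 1: 1, 2, 3, 5
Level 2: 4, 6, 8, 10, 11, 12
Level 3: 9

4, 6, 8, 10, 11, 12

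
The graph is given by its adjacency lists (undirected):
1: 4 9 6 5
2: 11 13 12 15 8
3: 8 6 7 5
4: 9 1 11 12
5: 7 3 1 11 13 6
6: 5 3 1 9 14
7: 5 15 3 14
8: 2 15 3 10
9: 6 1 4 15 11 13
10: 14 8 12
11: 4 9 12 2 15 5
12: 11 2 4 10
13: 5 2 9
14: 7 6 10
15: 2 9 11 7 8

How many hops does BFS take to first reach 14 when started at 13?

3

Level 0: 13
Level 1: 2, 5, 9
Level 2: 1, 3, 4, 6, 7, 8, 11, 12, 15
Level 3: 10, 14
14 first appears at level 3.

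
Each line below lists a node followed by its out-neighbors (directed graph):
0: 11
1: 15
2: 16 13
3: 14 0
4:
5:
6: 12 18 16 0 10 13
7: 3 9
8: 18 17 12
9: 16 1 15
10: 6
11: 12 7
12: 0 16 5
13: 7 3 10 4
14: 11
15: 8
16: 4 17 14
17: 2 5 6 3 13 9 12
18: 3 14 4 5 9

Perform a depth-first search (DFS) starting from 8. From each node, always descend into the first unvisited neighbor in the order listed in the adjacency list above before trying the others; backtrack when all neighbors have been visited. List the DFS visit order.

8, 18, 3, 14, 11, 12, 0, 16, 4, 17, 2, 13, 7, 9, 1, 15, 10, 6, 5

Visit 8
8 → 18
18 → 3
3 → 14
14 → 11
11 → 12
12 → 0
12 → 16
16 → 4
16 → 17
17 → 2
2 → 13
13 → 7
7 → 9
9 → 1
1 → 15
13 → 10
10 → 6
17 → 5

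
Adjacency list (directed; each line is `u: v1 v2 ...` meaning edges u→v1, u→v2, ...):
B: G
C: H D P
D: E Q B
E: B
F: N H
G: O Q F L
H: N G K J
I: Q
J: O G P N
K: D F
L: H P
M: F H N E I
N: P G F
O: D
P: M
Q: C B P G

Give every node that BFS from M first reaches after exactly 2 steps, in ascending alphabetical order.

B, G, J, K, P, Q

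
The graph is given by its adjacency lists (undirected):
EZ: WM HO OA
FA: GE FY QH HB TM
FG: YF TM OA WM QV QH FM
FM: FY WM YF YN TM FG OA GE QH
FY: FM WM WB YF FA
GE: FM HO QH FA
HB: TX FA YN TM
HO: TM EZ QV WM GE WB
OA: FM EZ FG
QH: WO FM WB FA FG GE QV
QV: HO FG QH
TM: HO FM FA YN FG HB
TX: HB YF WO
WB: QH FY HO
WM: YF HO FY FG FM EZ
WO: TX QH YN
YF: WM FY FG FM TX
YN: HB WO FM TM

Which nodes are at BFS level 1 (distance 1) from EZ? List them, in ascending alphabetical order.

Level 0: EZ
Level 1: HO, OA, WM
Level 2: FG, FM, FY, GE, QV, TM, WB, YF
Level 3: FA, HB, QH, TX, YN
Level 4: WO

HO, OA, WM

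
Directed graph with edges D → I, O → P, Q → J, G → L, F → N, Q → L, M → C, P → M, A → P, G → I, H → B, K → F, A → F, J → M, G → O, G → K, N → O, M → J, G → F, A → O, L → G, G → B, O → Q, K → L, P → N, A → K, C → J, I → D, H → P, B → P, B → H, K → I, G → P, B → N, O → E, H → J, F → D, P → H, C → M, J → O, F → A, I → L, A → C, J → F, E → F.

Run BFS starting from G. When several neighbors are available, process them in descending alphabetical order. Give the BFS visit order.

G P O L K I F B N M H Q E D A J C

Visit G; enqueue P, O, L, K, I, F, B → queue [P, O, L, K, I, F, B]
Visit P; enqueue N, M, H → queue [O, L, K, I, F, B, N, M, H]
Visit O; enqueue Q, E → queue [L, K, I, F, B, N, M, H, Q, E]
Visit L → queue [K, I, F, B, N, M, H, Q, E]
Visit K → queue [I, F, B, N, M, H, Q, E]
Visit I; enqueue D → queue [F, B, N, M, H, Q, E, D]
Visit F; enqueue A → queue [B, N, M, H, Q, E, D, A]
Visit B → queue [N, M, H, Q, E, D, A]
Visit N → queue [M, H, Q, E, D, A]
Visit M; enqueue J, C → queue [H, Q, E, D, A, J, C]
Visit H → queue [Q, E, D, A, J, C]
Visit Q → queue [E, D, A, J, C]
Visit E → queue [D, A, J, C]
Visit D → queue [A, J, C]
Visit A → queue [J, C]
Visit J → queue [C]
Visit C → queue []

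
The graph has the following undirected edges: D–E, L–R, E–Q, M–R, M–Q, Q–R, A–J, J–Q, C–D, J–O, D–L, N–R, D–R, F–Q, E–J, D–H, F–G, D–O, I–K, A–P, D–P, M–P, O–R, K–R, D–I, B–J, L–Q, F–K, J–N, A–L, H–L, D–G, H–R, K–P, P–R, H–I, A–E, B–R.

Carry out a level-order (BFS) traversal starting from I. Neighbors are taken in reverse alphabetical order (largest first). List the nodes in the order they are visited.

I K H D R P F L O G E C Q N M B A J

Visit I; enqueue K, H, D → queue [K, H, D]
Visit K; enqueue R, P, F → queue [H, D, R, P, F]
Visit H; enqueue L → queue [D, R, P, F, L]
Visit D; enqueue O, G, E, C → queue [R, P, F, L, O, G, E, C]
Visit R; enqueue Q, N, M, B → queue [P, F, L, O, G, E, C, Q, N, M, B]
Visit P; enqueue A → queue [F, L, O, G, E, C, Q, N, M, B, A]
Visit F → queue [L, O, G, E, C, Q, N, M, B, A]
Visit L → queue [O, G, E, C, Q, N, M, B, A]
Visit O; enqueue J → queue [G, E, C, Q, N, M, B, A, J]
Visit G → queue [E, C, Q, N, M, B, A, J]
Visit E → queue [C, Q, N, M, B, A, J]
Visit C → queue [Q, N, M, B, A, J]
Visit Q → queue [N, M, B, A, J]
Visit N → queue [M, B, A, J]
Visit M → queue [B, A, J]
Visit B → queue [A, J]
Visit A → queue [J]
Visit J → queue []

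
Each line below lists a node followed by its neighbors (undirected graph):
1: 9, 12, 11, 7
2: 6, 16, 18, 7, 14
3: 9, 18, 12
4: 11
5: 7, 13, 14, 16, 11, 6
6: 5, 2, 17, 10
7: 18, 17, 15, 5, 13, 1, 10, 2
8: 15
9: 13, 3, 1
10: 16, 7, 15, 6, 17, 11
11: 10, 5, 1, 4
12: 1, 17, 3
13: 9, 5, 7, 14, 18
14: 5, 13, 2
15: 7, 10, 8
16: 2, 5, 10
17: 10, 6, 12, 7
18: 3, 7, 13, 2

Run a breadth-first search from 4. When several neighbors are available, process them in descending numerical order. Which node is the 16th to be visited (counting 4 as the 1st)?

8

Visit 4; enqueue 11 → queue [11]
Visit 11; enqueue 10, 5, 1 → queue [10, 5, 1]
Visit 10; enqueue 17, 16, 15, 7, 6 → queue [5, 1, 17, 16, 15, 7, 6]
Visit 5; enqueue 14, 13 → queue [1, 17, 16, 15, 7, 6, 14, 13]
Visit 1; enqueue 12, 9 → queue [17, 16, 15, 7, 6, 14, 13, 12, 9]
Visit 17 → queue [16, 15, 7, 6, 14, 13, 12, 9]
Visit 16; enqueue 2 → queue [15, 7, 6, 14, 13, 12, 9, 2]
Visit 15; enqueue 8 → queue [7, 6, 14, 13, 12, 9, 2, 8]
Visit 7; enqueue 18 → queue [6, 14, 13, 12, 9, 2, 8, 18]
Visit 6 → queue [14, 13, 12, 9, 2, 8, 18]
Visit 14 → queue [13, 12, 9, 2, 8, 18]
Visit 13 → queue [12, 9, 2, 8, 18]
Visit 12; enqueue 3 → queue [9, 2, 8, 18, 3]
Visit 9 → queue [2, 8, 18, 3]
Visit 2 → queue [8, 18, 3]
Visit 8 → queue [18, 3]
Visit 18 → queue [3]
Visit 3 → queue []

Visit order: 4, 11, 10, 5, 1, 17, 16, 15, 7, 6, 14, 13, 12, 9, 2, 8, 18, 3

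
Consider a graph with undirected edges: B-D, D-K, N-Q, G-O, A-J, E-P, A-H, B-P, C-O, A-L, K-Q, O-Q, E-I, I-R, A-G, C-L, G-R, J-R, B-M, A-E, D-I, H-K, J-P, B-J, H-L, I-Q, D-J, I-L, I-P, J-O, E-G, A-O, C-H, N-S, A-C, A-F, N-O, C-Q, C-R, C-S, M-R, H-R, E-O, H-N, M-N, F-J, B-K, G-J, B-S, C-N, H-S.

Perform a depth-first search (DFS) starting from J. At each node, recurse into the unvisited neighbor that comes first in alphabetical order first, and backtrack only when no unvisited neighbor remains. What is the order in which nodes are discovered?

J, A, C, H, K, B, D, I, E, G, O, N, M, R, Q, S, P, L, F

Visit J
J → A
A → C
C → H
H → K
K → B
B → D
D → I
I → E
E → G
G → O
O → N
N → M
M → R
N → Q
N → S
E → P
I → L
A → F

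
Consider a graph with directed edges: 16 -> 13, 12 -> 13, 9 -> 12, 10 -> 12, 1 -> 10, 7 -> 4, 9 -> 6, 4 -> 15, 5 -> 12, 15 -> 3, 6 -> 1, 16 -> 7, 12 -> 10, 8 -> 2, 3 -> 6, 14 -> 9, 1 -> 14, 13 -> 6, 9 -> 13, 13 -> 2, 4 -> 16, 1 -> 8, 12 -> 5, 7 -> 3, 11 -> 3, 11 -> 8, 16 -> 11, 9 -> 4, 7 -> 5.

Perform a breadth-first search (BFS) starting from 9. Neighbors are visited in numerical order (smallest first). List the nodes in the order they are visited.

9, 4, 6, 12, 13, 15, 16, 1, 5, 10, 2, 3, 7, 11, 8, 14

Visit 9; enqueue 4, 6, 12, 13 → queue [4, 6, 12, 13]
Visit 4; enqueue 15, 16 → queue [6, 12, 13, 15, 16]
Visit 6; enqueue 1 → queue [12, 13, 15, 16, 1]
Visit 12; enqueue 5, 10 → queue [13, 15, 16, 1, 5, 10]
Visit 13; enqueue 2 → queue [15, 16, 1, 5, 10, 2]
Visit 15; enqueue 3 → queue [16, 1, 5, 10, 2, 3]
Visit 16; enqueue 7, 11 → queue [1, 5, 10, 2, 3, 7, 11]
Visit 1; enqueue 8, 14 → queue [5, 10, 2, 3, 7, 11, 8, 14]
Visit 5 → queue [10, 2, 3, 7, 11, 8, 14]
Visit 10 → queue [2, 3, 7, 11, 8, 14]
Visit 2 → queue [3, 7, 11, 8, 14]
Visit 3 → queue [7, 11, 8, 14]
Visit 7 → queue [11, 8, 14]
Visit 11 → queue [8, 14]
Visit 8 → queue [14]
Visit 14 → queue []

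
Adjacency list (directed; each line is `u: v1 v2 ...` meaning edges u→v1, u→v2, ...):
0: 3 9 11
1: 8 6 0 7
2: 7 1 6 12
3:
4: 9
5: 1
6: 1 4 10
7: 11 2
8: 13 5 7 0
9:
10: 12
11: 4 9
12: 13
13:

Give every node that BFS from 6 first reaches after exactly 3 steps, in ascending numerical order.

Level 0: 6
Level 1: 1, 4, 10
Level 2: 0, 7, 8, 9, 12
Level 3: 2, 3, 5, 11, 13

2, 3, 5, 11, 13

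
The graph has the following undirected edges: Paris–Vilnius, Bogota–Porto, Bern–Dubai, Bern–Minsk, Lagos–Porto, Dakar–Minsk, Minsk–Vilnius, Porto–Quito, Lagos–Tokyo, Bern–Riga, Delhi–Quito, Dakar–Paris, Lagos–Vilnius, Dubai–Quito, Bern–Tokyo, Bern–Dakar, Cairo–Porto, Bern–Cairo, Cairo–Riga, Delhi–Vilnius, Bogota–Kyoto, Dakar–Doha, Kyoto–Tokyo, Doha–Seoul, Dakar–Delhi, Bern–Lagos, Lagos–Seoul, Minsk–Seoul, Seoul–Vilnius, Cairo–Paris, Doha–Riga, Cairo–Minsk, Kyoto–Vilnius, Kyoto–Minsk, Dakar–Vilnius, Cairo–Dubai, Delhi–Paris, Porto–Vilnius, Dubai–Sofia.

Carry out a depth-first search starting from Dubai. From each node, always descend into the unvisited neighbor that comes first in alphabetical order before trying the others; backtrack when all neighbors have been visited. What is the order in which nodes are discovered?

Visit Dubai
Dubai → Bern
Bern → Cairo
Cairo → Minsk
Minsk → Dakar
Dakar → Delhi
Delhi → Paris
Paris → Vilnius
Vilnius → Kyoto
Kyoto → Bogota
Bogota → Porto
Porto → Lagos
Lagos → Seoul
Seoul → Doha
Doha → Riga
Lagos → Tokyo
Porto → Quito
Dubai → Sofia

Dubai, Bern, Cairo, Minsk, Dakar, Delhi, Paris, Vilnius, Kyoto, Bogota, Porto, Lagos, Seoul, Doha, Riga, Tokyo, Quito, Sofia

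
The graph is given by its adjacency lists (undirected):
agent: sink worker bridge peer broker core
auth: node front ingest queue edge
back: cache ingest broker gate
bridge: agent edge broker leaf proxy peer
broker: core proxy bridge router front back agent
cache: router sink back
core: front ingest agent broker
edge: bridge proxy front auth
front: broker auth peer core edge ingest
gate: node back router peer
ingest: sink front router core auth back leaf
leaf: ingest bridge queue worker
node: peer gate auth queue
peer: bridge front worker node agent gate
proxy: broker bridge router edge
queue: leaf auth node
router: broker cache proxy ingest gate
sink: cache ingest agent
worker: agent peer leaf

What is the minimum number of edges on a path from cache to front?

3

Level 0: cache
Level 1: back, router, sink
Level 2: agent, broker, gate, ingest, proxy
Level 3: auth, bridge, core, edge, front, leaf, node, peer, worker
Level 4: queue
front first appears at level 3.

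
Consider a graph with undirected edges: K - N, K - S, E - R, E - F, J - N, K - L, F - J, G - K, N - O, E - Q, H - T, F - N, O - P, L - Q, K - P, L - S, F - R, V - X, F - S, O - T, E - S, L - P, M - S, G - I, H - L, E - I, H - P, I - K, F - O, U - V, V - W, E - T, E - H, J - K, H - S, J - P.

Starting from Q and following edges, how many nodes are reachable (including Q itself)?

BFS from Q visits: Q, L, E, S, P, K, H, T, R, I, F, M, O, J, N, G
Reachable nodes: 16 of 20 total.

16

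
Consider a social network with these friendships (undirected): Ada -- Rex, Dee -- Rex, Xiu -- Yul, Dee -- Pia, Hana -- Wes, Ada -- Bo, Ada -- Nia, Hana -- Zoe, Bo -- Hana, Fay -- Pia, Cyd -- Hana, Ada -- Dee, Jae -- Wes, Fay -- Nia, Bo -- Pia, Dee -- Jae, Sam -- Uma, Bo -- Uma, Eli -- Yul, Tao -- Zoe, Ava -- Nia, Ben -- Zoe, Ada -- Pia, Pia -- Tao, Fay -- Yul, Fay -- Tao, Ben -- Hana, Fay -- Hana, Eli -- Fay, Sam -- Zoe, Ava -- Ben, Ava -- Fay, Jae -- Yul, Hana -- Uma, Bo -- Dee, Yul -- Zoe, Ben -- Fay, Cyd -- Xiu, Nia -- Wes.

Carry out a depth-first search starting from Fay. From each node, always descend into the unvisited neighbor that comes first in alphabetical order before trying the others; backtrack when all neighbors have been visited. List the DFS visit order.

Visit Fay
Fay → Ava
Ava → Ben
Ben → Hana
Hana → Bo
Bo → Ada
Ada → Dee
Dee → Jae
Jae → Wes
Wes → Nia
Jae → Yul
Yul → Eli
Yul → Xiu
Xiu → Cyd
Yul → Zoe
Zoe → Sam
Sam → Uma
Zoe → Tao
Tao → Pia
Dee → Rex

Fay Ava Ben Hana Bo Ada Dee Jae Wes Nia Yul Eli Xiu Cyd Zoe Sam Uma Tao Pia Rex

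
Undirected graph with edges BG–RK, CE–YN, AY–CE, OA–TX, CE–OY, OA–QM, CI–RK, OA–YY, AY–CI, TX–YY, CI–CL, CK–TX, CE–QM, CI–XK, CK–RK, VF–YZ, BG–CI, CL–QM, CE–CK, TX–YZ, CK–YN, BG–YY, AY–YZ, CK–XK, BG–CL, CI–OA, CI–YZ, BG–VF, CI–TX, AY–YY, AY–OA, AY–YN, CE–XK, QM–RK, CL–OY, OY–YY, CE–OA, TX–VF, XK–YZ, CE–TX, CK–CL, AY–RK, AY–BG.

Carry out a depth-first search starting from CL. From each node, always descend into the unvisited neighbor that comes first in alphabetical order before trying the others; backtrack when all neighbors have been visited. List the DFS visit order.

Visit CL
CL → BG
BG → AY
AY → CE
CE → CK
CK → RK
RK → CI
CI → OA
OA → QM
OA → TX
TX → VF
VF → YZ
YZ → XK
TX → YY
YY → OY
CK → YN

CL -> BG -> AY -> CE -> CK -> RK -> CI -> OA -> QM -> TX -> VF -> YZ -> XK -> YY -> OY -> YN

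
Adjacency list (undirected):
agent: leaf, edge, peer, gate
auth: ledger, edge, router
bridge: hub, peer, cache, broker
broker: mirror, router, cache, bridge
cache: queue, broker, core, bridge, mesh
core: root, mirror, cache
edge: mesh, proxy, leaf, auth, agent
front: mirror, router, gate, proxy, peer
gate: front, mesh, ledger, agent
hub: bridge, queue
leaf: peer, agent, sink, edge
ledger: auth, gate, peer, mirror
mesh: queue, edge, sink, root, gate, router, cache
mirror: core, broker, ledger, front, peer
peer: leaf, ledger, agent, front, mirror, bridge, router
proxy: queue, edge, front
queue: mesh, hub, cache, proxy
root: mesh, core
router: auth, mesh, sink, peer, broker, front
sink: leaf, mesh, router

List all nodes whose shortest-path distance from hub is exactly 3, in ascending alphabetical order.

Level 0: hub
Level 1: bridge, queue
Level 2: broker, cache, mesh, peer, proxy
Level 3: agent, core, edge, front, gate, leaf, ledger, mirror, root, router, sink
Level 4: auth

agent, core, edge, front, gate, leaf, ledger, mirror, root, router, sink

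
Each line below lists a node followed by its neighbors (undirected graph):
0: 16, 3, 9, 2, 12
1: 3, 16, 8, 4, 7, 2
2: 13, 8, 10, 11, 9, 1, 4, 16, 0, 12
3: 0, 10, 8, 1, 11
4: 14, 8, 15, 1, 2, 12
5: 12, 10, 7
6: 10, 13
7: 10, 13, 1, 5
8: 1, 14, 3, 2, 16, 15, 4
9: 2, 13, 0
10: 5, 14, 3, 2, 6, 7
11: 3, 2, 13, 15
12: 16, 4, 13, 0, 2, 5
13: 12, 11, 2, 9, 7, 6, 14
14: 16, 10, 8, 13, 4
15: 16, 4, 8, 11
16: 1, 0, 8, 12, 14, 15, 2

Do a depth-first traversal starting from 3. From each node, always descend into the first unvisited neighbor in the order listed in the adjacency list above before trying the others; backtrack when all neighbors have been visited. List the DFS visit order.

Visit 3
3 → 0
0 → 16
16 → 1
1 → 8
8 → 14
14 → 10
10 → 5
5 → 12
12 → 4
4 → 15
15 → 11
11 → 2
2 → 13
13 → 9
13 → 7
13 → 6

3, 0, 16, 1, 8, 14, 10, 5, 12, 4, 15, 11, 2, 13, 9, 7, 6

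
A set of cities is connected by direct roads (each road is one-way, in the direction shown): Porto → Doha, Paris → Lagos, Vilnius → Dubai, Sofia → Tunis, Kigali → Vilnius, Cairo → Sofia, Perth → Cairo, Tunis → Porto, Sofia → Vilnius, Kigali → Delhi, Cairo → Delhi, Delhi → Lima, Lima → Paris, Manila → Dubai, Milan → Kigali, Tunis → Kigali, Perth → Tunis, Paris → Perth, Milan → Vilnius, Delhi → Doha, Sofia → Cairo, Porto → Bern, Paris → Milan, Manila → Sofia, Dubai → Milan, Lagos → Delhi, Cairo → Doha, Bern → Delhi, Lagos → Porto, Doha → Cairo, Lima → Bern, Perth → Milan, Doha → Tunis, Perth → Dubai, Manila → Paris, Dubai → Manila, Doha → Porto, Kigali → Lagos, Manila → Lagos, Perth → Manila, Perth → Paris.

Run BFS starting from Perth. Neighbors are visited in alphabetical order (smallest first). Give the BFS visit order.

Visit Perth; enqueue Cairo, Dubai, Manila, Milan, Paris, Tunis → queue [Cairo, Dubai, Manila, Milan, Paris, Tunis]
Visit Cairo; enqueue Delhi, Doha, Sofia → queue [Dubai, Manila, Milan, Paris, Tunis, Delhi, Doha, Sofia]
Visit Dubai → queue [Manila, Milan, Paris, Tunis, Delhi, Doha, Sofia]
Visit Manila; enqueue Lagos → queue [Milan, Paris, Tunis, Delhi, Doha, Sofia, Lagos]
Visit Milan; enqueue Kigali, Vilnius → queue [Paris, Tunis, Delhi, Doha, Sofia, Lagos, Kigali, Vilnius]
Visit Paris → queue [Tunis, Delhi, Doha, Sofia, Lagos, Kigali, Vilnius]
Visit Tunis; enqueue Porto → queue [Delhi, Doha, Sofia, Lagos, Kigali, Vilnius, Porto]
Visit Delhi; enqueue Lima → queue [Doha, Sofia, Lagos, Kigali, Vilnius, Porto, Lima]
Visit Doha → queue [Sofia, Lagos, Kigali, Vilnius, Porto, Lima]
Visit Sofia → queue [Lagos, Kigali, Vilnius, Porto, Lima]
Visit Lagos → queue [Kigali, Vilnius, Porto, Lima]
Visit Kigali → queue [Vilnius, Porto, Lima]
Visit Vilnius → queue [Porto, Lima]
Visit Porto; enqueue Bern → queue [Lima, Bern]
Visit Lima → queue [Bern]
Visit Bern → queue []

Perth -> Cairo -> Dubai -> Manila -> Milan -> Paris -> Tunis -> Delhi -> Doha -> Sofia -> Lagos -> Kigali -> Vilnius -> Porto -> Lima -> Bern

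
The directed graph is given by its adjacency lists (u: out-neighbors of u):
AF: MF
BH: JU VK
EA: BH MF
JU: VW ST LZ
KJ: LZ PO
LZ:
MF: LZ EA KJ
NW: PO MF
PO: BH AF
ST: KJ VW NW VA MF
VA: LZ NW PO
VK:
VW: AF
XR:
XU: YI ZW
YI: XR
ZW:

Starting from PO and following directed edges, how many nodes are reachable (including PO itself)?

BFS from PO visits: PO, BH, AF, VK, JU, MF, VW, ST, LZ, KJ, EA, VA, NW
Reachable nodes: 13 of 17 total.

13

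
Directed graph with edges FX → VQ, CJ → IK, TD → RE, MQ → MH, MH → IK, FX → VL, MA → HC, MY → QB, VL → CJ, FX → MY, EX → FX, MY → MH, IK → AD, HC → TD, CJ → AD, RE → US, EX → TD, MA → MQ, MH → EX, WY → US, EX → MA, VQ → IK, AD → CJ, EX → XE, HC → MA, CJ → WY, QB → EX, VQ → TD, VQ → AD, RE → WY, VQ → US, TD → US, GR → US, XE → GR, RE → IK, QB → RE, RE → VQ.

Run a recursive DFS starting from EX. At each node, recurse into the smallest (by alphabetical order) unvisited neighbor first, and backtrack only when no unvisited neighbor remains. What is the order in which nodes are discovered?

EX → FX → MY → MH → IK → AD → CJ → WY → US → QB → RE → VQ → TD → VL → MA → HC → MQ → XE → GR

Visit EX
EX → FX
FX → MY
MY → MH
MH → IK
IK → AD
AD → CJ
CJ → WY
WY → US
MY → QB
QB → RE
RE → VQ
VQ → TD
FX → VL
EX → MA
MA → HC
MA → MQ
EX → XE
XE → GR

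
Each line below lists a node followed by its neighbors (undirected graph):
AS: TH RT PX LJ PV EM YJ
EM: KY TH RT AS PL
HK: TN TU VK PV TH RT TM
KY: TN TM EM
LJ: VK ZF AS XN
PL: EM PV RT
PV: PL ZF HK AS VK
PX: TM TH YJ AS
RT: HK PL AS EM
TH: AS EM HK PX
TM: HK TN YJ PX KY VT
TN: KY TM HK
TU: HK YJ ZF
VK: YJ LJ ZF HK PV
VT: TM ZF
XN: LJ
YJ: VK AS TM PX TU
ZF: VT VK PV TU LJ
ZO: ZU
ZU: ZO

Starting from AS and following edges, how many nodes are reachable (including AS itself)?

18

BFS from AS visits: AS, TH, RT, PX, LJ, PV, EM, YJ, HK, PL, TM, VK, ZF, XN, KY, TU, TN, VT
Reachable nodes: 18 of 20 total.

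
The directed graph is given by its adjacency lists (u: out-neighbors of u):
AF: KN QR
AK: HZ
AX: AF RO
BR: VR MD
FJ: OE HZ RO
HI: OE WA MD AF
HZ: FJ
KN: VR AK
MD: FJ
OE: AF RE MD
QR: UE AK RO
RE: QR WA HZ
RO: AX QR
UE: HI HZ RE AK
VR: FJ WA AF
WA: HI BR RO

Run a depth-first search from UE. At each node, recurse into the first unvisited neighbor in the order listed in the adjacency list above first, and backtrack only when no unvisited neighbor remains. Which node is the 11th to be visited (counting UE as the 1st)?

Visit UE
UE → HI
HI → OE
OE → AF
AF → KN
KN → VR
VR → FJ
FJ → HZ
FJ → RO
RO → AX
RO → QR
QR → AK
VR → WA
WA → BR
BR → MD
OE → RE

Visit order: UE, HI, OE, AF, KN, VR, FJ, HZ, RO, AX, QR, AK, WA, BR, MD, RE

QR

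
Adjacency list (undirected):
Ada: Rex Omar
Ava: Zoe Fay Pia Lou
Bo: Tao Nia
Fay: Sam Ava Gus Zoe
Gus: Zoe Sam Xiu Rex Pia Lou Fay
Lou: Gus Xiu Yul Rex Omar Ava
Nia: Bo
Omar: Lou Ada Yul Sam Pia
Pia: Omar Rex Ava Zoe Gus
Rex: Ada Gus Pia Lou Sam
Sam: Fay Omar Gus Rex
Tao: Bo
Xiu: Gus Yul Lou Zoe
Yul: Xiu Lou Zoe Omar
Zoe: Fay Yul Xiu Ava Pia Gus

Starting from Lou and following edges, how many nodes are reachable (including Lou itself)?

BFS from Lou visits: Lou, Ava, Gus, Omar, Rex, Xiu, Yul, Fay, Pia, Zoe, Sam, Ada
Reachable nodes: 12 of 15 total.

12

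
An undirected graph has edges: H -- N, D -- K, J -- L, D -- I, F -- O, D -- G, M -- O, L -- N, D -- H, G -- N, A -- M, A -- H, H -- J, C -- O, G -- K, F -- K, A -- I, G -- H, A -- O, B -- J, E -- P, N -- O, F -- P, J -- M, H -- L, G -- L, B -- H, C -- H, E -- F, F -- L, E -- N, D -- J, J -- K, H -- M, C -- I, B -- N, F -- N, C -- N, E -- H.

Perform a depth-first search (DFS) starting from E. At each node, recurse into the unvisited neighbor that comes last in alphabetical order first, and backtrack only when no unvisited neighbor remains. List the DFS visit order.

E → P → F → O → N → L → J → M → H → G → K → D → I → C → A → B

Visit E
E → P
P → F
F → O
O → N
N → L
L → J
J → M
M → H
H → G
G → K
K → D
D → I
I → C
I → A
H → B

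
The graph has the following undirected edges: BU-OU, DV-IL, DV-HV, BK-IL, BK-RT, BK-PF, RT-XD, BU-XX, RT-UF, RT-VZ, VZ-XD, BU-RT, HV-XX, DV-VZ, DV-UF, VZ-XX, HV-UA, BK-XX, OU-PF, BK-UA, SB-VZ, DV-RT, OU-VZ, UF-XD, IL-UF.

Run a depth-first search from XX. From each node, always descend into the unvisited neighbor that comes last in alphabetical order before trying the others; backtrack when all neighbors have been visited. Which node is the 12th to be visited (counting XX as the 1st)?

OU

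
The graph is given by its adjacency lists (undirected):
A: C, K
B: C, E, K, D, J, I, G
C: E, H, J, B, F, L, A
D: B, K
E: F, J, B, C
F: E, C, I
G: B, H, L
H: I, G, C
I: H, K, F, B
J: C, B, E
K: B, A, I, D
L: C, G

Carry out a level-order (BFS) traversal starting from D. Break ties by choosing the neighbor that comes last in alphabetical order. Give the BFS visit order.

D, K, B, I, A, J, G, E, C, H, F, L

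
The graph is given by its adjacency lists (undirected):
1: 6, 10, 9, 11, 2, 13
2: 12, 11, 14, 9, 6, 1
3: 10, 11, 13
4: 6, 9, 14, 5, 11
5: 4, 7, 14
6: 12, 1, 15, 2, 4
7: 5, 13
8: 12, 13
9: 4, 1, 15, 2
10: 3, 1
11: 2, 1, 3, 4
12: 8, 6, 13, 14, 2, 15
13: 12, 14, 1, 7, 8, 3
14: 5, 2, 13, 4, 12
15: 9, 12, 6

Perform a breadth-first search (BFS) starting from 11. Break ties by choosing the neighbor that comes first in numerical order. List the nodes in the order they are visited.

11 → 1 → 2 → 3 → 4 → 6 → 9 → 10 → 13 → 12 → 14 → 5 → 15 → 7 → 8

Visit 11; enqueue 1, 2, 3, 4 → queue [1, 2, 3, 4]
Visit 1; enqueue 6, 9, 10, 13 → queue [2, 3, 4, 6, 9, 10, 13]
Visit 2; enqueue 12, 14 → queue [3, 4, 6, 9, 10, 13, 12, 14]
Visit 3 → queue [4, 6, 9, 10, 13, 12, 14]
Visit 4; enqueue 5 → queue [6, 9, 10, 13, 12, 14, 5]
Visit 6; enqueue 15 → queue [9, 10, 13, 12, 14, 5, 15]
Visit 9 → queue [10, 13, 12, 14, 5, 15]
Visit 10 → queue [13, 12, 14, 5, 15]
Visit 13; enqueue 7, 8 → queue [12, 14, 5, 15, 7, 8]
Visit 12 → queue [14, 5, 15, 7, 8]
Visit 14 → queue [5, 15, 7, 8]
Visit 5 → queue [15, 7, 8]
Visit 15 → queue [7, 8]
Visit 7 → queue [8]
Visit 8 → queue []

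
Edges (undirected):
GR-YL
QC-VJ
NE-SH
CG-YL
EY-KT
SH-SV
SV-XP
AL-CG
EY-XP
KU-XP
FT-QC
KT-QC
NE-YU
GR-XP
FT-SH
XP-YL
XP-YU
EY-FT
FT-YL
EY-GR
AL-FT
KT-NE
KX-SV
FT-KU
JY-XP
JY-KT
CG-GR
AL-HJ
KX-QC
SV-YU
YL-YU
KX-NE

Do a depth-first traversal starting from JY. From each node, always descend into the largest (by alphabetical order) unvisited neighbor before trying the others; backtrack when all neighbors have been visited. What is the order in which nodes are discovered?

JY -> XP -> YU -> YL -> GR -> EY -> KT -> QC -> VJ -> KX -> SV -> SH -> NE -> FT -> KU -> AL -> HJ -> CG

Visit JY
JY → XP
XP → YU
YU → YL
YL → GR
GR → EY
EY → KT
KT → QC
QC → VJ
QC → KX
KX → SV
SV → SH
SH → NE
SH → FT
FT → KU
FT → AL
AL → HJ
AL → CG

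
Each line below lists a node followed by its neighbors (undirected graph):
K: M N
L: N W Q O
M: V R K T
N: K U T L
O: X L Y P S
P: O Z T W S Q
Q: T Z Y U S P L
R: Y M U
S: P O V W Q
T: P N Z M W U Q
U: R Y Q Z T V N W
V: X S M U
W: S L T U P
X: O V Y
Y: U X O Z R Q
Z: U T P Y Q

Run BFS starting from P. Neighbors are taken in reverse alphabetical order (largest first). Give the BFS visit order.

P Z W T S Q O Y U L N M V X R K

Visit P; enqueue Z, W, T, S, Q, O → queue [Z, W, T, S, Q, O]
Visit Z; enqueue Y, U → queue [W, T, S, Q, O, Y, U]
Visit W; enqueue L → queue [T, S, Q, O, Y, U, L]
Visit T; enqueue N, M → queue [S, Q, O, Y, U, L, N, M]
Visit S; enqueue V → queue [Q, O, Y, U, L, N, M, V]
Visit Q → queue [O, Y, U, L, N, M, V]
Visit O; enqueue X → queue [Y, U, L, N, M, V, X]
Visit Y; enqueue R → queue [U, L, N, M, V, X, R]
Visit U → queue [L, N, M, V, X, R]
Visit L → queue [N, M, V, X, R]
Visit N; enqueue K → queue [M, V, X, R, K]
Visit M → queue [V, X, R, K]
Visit V → queue [X, R, K]
Visit X → queue [R, K]
Visit R → queue [K]
Visit K → queue []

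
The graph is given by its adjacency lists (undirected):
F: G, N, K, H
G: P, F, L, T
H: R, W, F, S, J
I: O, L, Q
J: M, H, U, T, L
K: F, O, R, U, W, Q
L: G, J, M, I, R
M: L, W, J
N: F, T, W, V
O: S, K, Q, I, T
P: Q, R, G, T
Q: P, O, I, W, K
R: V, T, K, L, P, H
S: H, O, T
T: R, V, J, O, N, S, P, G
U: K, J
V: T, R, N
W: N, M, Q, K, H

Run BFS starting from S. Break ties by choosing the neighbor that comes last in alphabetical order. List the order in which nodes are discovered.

S T O H V R P N J G Q K I W F L U M

Visit S; enqueue T, O, H → queue [T, O, H]
Visit T; enqueue V, R, P, N, J, G → queue [O, H, V, R, P, N, J, G]
Visit O; enqueue Q, K, I → queue [H, V, R, P, N, J, G, Q, K, I]
Visit H; enqueue W, F → queue [V, R, P, N, J, G, Q, K, I, W, F]
Visit V → queue [R, P, N, J, G, Q, K, I, W, F]
Visit R; enqueue L → queue [P, N, J, G, Q, K, I, W, F, L]
Visit P → queue [N, J, G, Q, K, I, W, F, L]
Visit N → queue [J, G, Q, K, I, W, F, L]
Visit J; enqueue U, M → queue [G, Q, K, I, W, F, L, U, M]
Visit G → queue [Q, K, I, W, F, L, U, M]
Visit Q → queue [K, I, W, F, L, U, M]
Visit K → queue [I, W, F, L, U, M]
Visit I → queue [W, F, L, U, M]
Visit W → queue [F, L, U, M]
Visit F → queue [L, U, M]
Visit L → queue [U, M]
Visit U → queue [M]
Visit M → queue []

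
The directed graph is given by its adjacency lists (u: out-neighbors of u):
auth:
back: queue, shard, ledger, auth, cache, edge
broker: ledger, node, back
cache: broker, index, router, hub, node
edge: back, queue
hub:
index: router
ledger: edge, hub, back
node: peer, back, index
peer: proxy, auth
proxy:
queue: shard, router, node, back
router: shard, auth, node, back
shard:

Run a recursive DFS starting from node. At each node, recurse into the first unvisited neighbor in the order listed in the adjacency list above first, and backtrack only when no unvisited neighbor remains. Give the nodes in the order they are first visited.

Visit node
node → peer
peer → proxy
peer → auth
node → back
back → queue
queue → shard
queue → router
back → ledger
ledger → edge
ledger → hub
back → cache
cache → broker
cache → index

node -> peer -> proxy -> auth -> back -> queue -> shard -> router -> ledger -> edge -> hub -> cache -> broker -> index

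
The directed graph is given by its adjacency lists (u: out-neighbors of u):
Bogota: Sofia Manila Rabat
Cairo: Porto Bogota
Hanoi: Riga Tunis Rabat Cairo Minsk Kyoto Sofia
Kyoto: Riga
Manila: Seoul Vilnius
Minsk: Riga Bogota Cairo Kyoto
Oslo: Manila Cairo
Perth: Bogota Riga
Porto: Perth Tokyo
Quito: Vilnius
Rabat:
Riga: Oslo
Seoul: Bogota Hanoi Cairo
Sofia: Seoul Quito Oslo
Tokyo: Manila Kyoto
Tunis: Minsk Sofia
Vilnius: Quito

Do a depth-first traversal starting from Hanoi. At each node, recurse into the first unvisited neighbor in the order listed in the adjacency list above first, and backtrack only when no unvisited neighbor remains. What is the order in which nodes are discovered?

Hanoi, Riga, Oslo, Manila, Seoul, Bogota, Sofia, Quito, Vilnius, Rabat, Cairo, Porto, Perth, Tokyo, Kyoto, Tunis, Minsk

Visit Hanoi
Hanoi → Riga
Riga → Oslo
Oslo → Manila
Manila → Seoul
Seoul → Bogota
Bogota → Sofia
Sofia → Quito
Quito → Vilnius
Bogota → Rabat
Seoul → Cairo
Cairo → Porto
Porto → Perth
Porto → Tokyo
Tokyo → Kyoto
Hanoi → Tunis
Tunis → Minsk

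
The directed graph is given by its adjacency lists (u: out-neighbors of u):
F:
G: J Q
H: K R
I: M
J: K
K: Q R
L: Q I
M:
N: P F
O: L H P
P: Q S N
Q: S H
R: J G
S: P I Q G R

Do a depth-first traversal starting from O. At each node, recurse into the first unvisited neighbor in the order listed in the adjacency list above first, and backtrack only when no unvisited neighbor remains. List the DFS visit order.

Visit O
O → L
L → Q
Q → S
S → P
P → N
N → F
S → I
I → M
S → G
G → J
J → K
K → R
Q → H

O -> L -> Q -> S -> P -> N -> F -> I -> M -> G -> J -> K -> R -> H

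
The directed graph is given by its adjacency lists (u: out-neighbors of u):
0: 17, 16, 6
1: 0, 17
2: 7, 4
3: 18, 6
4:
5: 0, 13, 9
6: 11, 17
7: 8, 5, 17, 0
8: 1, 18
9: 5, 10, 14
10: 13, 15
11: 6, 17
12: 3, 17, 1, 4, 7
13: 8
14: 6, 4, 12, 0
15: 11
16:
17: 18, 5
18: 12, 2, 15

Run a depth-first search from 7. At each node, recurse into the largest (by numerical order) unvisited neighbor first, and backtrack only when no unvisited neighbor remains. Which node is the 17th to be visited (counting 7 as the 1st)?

9

Visit 7
7 → 17
17 → 18
18 → 15
15 → 11
11 → 6
18 → 12
12 → 4
12 → 3
12 → 1
1 → 0
0 → 16
18 → 2
17 → 5
5 → 13
13 → 8
5 → 9
9 → 14
9 → 10

Visit order: 7, 17, 18, 15, 11, 6, 12, 4, 3, 1, 0, 16, 2, 5, 13, 8, 9, 14, 10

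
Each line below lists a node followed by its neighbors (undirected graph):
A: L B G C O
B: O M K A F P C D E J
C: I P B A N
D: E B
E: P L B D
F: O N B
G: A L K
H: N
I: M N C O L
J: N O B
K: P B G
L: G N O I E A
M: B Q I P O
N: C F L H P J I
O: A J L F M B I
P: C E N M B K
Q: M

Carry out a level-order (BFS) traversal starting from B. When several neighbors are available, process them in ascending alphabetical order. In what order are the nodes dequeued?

B, A, C, D, E, F, J, K, M, O, P, G, L, I, N, Q, H

Visit B; enqueue A, C, D, E, F, J, K, M, O, P → queue [A, C, D, E, F, J, K, M, O, P]
Visit A; enqueue G, L → queue [C, D, E, F, J, K, M, O, P, G, L]
Visit C; enqueue I, N → queue [D, E, F, J, K, M, O, P, G, L, I, N]
Visit D → queue [E, F, J, K, M, O, P, G, L, I, N]
Visit E → queue [F, J, K, M, O, P, G, L, I, N]
Visit F → queue [J, K, M, O, P, G, L, I, N]
Visit J → queue [K, M, O, P, G, L, I, N]
Visit K → queue [M, O, P, G, L, I, N]
Visit M; enqueue Q → queue [O, P, G, L, I, N, Q]
Visit O → queue [P, G, L, I, N, Q]
Visit P → queue [G, L, I, N, Q]
Visit G → queue [L, I, N, Q]
Visit L → queue [I, N, Q]
Visit I → queue [N, Q]
Visit N; enqueue H → queue [Q, H]
Visit Q → queue [H]
Visit H → queue []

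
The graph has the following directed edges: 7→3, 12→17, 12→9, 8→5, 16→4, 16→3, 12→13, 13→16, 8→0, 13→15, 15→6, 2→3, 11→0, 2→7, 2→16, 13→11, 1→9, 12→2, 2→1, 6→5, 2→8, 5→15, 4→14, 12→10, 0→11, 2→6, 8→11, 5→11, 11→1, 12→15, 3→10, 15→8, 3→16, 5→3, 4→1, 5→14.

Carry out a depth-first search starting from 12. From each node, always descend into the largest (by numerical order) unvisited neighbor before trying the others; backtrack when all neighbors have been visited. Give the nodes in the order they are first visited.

Visit 12
12 → 17
12 → 15
15 → 8
8 → 11
11 → 1
1 → 9
11 → 0
8 → 5
5 → 14
5 → 3
3 → 16
16 → 4
3 → 10
15 → 6
12 → 13
12 → 2
2 → 7

12, 17, 15, 8, 11, 1, 9, 0, 5, 14, 3, 16, 4, 10, 6, 13, 2, 7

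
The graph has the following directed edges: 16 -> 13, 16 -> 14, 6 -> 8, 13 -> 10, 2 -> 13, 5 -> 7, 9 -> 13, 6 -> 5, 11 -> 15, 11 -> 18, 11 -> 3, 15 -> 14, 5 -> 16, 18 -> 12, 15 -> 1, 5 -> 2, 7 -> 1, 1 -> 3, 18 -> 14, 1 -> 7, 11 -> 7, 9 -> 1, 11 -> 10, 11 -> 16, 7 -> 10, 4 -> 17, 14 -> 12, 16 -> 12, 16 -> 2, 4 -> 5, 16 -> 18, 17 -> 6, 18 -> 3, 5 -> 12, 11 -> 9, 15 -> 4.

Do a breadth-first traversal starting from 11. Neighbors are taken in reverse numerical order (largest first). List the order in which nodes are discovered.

Visit 11; enqueue 18, 16, 15, 10, 9, 7, 3 → queue [18, 16, 15, 10, 9, 7, 3]
Visit 18; enqueue 14, 12 → queue [16, 15, 10, 9, 7, 3, 14, 12]
Visit 16; enqueue 13, 2 → queue [15, 10, 9, 7, 3, 14, 12, 13, 2]
Visit 15; enqueue 4, 1 → queue [10, 9, 7, 3, 14, 12, 13, 2, 4, 1]
Visit 10 → queue [9, 7, 3, 14, 12, 13, 2, 4, 1]
Visit 9 → queue [7, 3, 14, 12, 13, 2, 4, 1]
Visit 7 → queue [3, 14, 12, 13, 2, 4, 1]
Visit 3 → queue [14, 12, 13, 2, 4, 1]
Visit 14 → queue [12, 13, 2, 4, 1]
Visit 12 → queue [13, 2, 4, 1]
Visit 13 → queue [2, 4, 1]
Visit 2 → queue [4, 1]
Visit 4; enqueue 17, 5 → queue [1, 17, 5]
Visit 1 → queue [17, 5]
Visit 17; enqueue 6 → queue [5, 6]
Visit 5 → queue [6]
Visit 6; enqueue 8 → queue [8]
Visit 8 → queue []

11 -> 18 -> 16 -> 15 -> 10 -> 9 -> 7 -> 3 -> 14 -> 12 -> 13 -> 2 -> 4 -> 1 -> 17 -> 5 -> 6 -> 8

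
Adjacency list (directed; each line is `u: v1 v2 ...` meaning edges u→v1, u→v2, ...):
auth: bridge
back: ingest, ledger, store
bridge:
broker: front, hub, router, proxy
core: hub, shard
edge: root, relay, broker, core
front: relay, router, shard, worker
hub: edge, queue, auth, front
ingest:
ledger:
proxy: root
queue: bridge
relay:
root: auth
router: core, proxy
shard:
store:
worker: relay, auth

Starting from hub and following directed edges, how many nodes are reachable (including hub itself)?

14

BFS from hub visits: hub, edge, queue, auth, front, root, relay, broker, core, bridge, router, shard, worker, proxy
Reachable nodes: 14 of 18 total.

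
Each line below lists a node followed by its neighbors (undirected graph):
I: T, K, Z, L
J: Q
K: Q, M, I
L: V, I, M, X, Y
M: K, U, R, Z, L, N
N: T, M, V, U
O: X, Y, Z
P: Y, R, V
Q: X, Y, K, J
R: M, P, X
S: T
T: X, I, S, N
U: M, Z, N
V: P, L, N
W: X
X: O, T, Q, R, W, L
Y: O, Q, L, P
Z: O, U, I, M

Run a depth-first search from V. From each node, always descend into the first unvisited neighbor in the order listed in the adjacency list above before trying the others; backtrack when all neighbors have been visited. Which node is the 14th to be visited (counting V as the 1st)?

N

Visit V
V → P
P → Y
Y → O
O → X
X → T
T → I
I → K
K → Q
Q → J
K → M
M → U
U → Z
U → N
M → R
M → L
T → S
X → W

Visit order: V, P, Y, O, X, T, I, K, Q, J, M, U, Z, N, R, L, S, W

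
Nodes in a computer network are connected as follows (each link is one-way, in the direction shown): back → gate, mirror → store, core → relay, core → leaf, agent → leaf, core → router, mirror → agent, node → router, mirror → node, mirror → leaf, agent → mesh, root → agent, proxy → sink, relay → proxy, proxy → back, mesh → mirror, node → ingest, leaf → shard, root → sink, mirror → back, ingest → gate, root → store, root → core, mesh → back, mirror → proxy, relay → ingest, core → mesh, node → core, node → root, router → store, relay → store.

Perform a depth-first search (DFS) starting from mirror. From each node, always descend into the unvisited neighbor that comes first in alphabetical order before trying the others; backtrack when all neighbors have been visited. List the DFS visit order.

mirror, agent, leaf, shard, mesh, back, gate, node, core, relay, ingest, proxy, sink, store, router, root

Visit mirror
mirror → agent
agent → leaf
leaf → shard
agent → mesh
mesh → back
back → gate
mirror → node
node → core
core → relay
relay → ingest
relay → proxy
proxy → sink
relay → store
core → router
node → root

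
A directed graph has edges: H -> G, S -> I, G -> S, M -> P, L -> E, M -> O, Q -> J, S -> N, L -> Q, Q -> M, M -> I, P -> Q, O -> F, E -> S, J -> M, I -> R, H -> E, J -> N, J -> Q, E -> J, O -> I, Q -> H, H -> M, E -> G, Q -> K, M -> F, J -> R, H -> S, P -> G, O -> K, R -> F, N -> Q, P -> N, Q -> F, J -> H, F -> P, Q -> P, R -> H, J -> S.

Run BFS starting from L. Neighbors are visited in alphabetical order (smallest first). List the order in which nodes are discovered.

Visit L; enqueue E, Q → queue [E, Q]
Visit E; enqueue G, J, S → queue [Q, G, J, S]
Visit Q; enqueue F, H, K, M, P → queue [G, J, S, F, H, K, M, P]
Visit G → queue [J, S, F, H, K, M, P]
Visit J; enqueue N, R → queue [S, F, H, K, M, P, N, R]
Visit S; enqueue I → queue [F, H, K, M, P, N, R, I]
Visit F → queue [H, K, M, P, N, R, I]
Visit H → queue [K, M, P, N, R, I]
Visit K → queue [M, P, N, R, I]
Visit M; enqueue O → queue [P, N, R, I, O]
Visit P → queue [N, R, I, O]
Visit N → queue [R, I, O]
Visit R → queue [I, O]
Visit I → queue [O]
Visit O → queue []

L E Q G J S F H K M P N R I O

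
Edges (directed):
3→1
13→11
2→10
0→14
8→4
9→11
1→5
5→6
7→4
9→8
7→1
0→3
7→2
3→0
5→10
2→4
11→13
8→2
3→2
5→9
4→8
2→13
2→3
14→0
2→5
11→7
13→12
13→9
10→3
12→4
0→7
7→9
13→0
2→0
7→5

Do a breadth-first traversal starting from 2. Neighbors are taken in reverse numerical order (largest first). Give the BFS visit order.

2 -> 13 -> 10 -> 5 -> 4 -> 3 -> 0 -> 12 -> 11 -> 9 -> 6 -> 8 -> 1 -> 14 -> 7

Visit 2; enqueue 13, 10, 5, 4, 3, 0 → queue [13, 10, 5, 4, 3, 0]
Visit 13; enqueue 12, 11, 9 → queue [10, 5, 4, 3, 0, 12, 11, 9]
Visit 10 → queue [5, 4, 3, 0, 12, 11, 9]
Visit 5; enqueue 6 → queue [4, 3, 0, 12, 11, 9, 6]
Visit 4; enqueue 8 → queue [3, 0, 12, 11, 9, 6, 8]
Visit 3; enqueue 1 → queue [0, 12, 11, 9, 6, 8, 1]
Visit 0; enqueue 14, 7 → queue [12, 11, 9, 6, 8, 1, 14, 7]
Visit 12 → queue [11, 9, 6, 8, 1, 14, 7]
Visit 11 → queue [9, 6, 8, 1, 14, 7]
Visit 9 → queue [6, 8, 1, 14, 7]
Visit 6 → queue [8, 1, 14, 7]
Visit 8 → queue [1, 14, 7]
Visit 1 → queue [14, 7]
Visit 14 → queue [7]
Visit 7 → queue []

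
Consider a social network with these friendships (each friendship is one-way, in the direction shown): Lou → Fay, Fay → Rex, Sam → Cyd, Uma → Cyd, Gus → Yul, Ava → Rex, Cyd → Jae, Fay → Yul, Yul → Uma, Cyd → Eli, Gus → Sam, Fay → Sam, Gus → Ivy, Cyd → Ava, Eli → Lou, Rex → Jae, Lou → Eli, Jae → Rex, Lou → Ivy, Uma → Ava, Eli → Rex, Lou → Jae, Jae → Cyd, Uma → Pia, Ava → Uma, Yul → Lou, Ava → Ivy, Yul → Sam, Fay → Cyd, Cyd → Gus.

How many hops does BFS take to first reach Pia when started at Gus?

Level 0: Gus
Level 1: Ivy, Sam, Yul
Level 2: Cyd, Lou, Uma
Level 3: Ava, Eli, Fay, Jae, Pia
Level 4: Rex
Pia first appears at level 3.

3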